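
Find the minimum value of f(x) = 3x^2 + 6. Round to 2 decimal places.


For a quadratic f(x) = ax^2 + bx + c with a > 0, the minimum is at the vertex.
Vertex x-coordinate: x = -b/(2a)
x = -(0) / (2 * 3)
x = 0/6 = 0
Substitute back to find the minimum value:
f(0) = 3 * 0^2 + 0 * 0 + 6
= 0 + 0 + 6
= 6 = 6.00

6.00


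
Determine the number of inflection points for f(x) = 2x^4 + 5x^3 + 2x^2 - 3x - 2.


Inflection points occur where f''(x) = 0 and concavity changes.
f(x) = 2x^4 + 5x^3 + 2x^2 - 3x - 2
f'(x) = 8x^3 + 15x^2 + 4x - 3
f''(x) = 24x^2 + 30x + 4
This is a quadratic in x. Use the discriminant to count real roots.
Discriminant = (30)^2 - 4 * 24 * 4
= 900 - 384
= 516
Since discriminant > 0, f''(x) = 0 has 2 distinct real solutions.
A quadratic with two distinct real roots changes sign at each root, so concavity changes at both.
Number of inflection points: 2

2


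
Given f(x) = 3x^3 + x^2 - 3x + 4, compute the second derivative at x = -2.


First derivative:
f'(x) = 9x^2 + 2x - 3
Second derivative:
f''(x) = 18x + 2
Substitute x = -2:
f''(-2) = 18 * (-2) + 2
= -36 + 2
= -34

-34


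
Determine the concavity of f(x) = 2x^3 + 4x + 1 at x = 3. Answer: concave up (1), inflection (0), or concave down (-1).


Concavity is determined by the sign of f''(x).
f(x) = 2x^3 + 4x + 1
f'(x) = 6x^2 + 4
f''(x) = 12x
f''(3) = 12 * 3 + 0
= 36 + 0
= 36
Since f''(3) > 0, the function is concave up (1)

1


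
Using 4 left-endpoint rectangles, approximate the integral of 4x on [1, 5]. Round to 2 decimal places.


Left Riemann sum uses left endpoints of each subinterval.
Interval: [1, 5], n = 4
dx = (5 - 1) / 4 = 1
Left endpoints: [1, 2, 3, 4]
f values: [4, 8, 12, 16]
Sum = dx * (sum of f values)
= 1 * 40
= 40 = 40.00

40.00


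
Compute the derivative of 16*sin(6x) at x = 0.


Apply the chain rule to differentiate 16*sin(6x):
d/dx [16*sin(6x)]
= 16 * cos(6x) * d/dx(6x)
= 16 * 6 * cos(6x)
= 96 * cos(6x)
Evaluate at x = 0:
= 96 * cos(0)
= 96 * 1
= 96

96


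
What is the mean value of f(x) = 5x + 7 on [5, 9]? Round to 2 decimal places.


Average value = 1/(b-a) * integral from a to b of f(x) dx
First compute the integral of 5x + 7:
F(x) = (5/2)x^2 + 7x
F(9) = 5/2 * 81 + 7 * 9 = 531/2
F(5) = 5/2 * 25 + 7 * 5 = 195/2
Integral = 531/2 - 195/2 = 168
Average = 168 / (9 - 5) = 168 / 4
= 42 = 42.00

42.00


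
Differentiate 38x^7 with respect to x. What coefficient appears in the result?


We apply the power rule: d/dx [ax^n] = a*n * x^(n-1)
d/dx [38x^7]
= 38 * 7 * x^(7-1)
= 266x^6
The coefficient is 266

266


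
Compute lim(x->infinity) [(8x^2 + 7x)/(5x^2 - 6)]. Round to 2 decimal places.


For limits at infinity with equal-degree polynomials,
we compare leading coefficients.
Numerator leading term: 8x^2
Denominator leading term: 5x^2
Divide both by x^2:
lim = (8 + 7/x) / (5 - 6/x^2)
As x -> infinity, the 1/x and 1/x^2 terms vanish:
= 8/5 = 1.60

1.60


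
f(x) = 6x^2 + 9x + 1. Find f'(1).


Differentiate term by term using power and sum rules:
f(x) = 6x^2 + 9x + 1
f'(x) = 12x + 9
Substitute x = 1:
f'(1) = 12 * 1 + 9
= 12 + 9
= 21

21


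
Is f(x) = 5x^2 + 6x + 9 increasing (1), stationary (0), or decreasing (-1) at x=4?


Compute f'(x) to determine behavior:
f'(x) = 10x + 6
f'(4) = 10 * 4 + 6
= 40 + 6
= 46
Since f'(4) > 0, the function is increasing (1)

1


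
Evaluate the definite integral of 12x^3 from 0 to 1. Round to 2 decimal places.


Find the antiderivative of 12x^3:
F(x) = 12/4 * x^4
Apply the Fundamental Theorem of Calculus:
F(1) - F(0)
= 12/4 * 1^4 - 12/4 * 0^4
= 12/4 * (1 - 0)
= 12/4 * 1
= 3 = 3.00

3.00


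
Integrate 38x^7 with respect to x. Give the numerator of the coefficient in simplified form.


Apply the power rule for integration:
integral of ax^n dx = a/(n+1) * x^(n+1) + C
integral of 38x^7 dx
= 38/8 * x^8 + C
= 19/4 * x^8 + C
The coefficient in lowest terms is 19/4, and its numerator is 19

19


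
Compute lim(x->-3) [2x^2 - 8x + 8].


Since polynomials are continuous, we use direct substitution.
lim(x->-3) of 2x^2 - 8x + 8
= 2 * (-3)^2 - 8 * (-3) + 8
= 18 + 24 + 8
= 50

50


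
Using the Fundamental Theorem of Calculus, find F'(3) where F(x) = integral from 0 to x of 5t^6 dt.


By the Fundamental Theorem of Calculus (Part 1):
If F(x) = integral from 0 to x of f(t) dt, then F'(x) = f(x)
Here f(t) = 5t^6
So F'(x) = 5x^6
Evaluate at x = 3:
F'(3) = 5 * 3^6
= 5 * 729
= 3645

3645


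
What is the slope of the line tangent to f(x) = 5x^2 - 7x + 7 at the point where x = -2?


The slope of the tangent line equals f'(x) at the point.
f(x) = 5x^2 - 7x + 7
f'(x) = 10x - 7
At x = -2:
f'(-2) = 10 * (-2) - 7
= -20 - 7
= -27

-27


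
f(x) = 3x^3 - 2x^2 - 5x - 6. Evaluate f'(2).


Differentiate f(x) = 3x^3 - 2x^2 - 5x - 6 term by term:
f'(x) = 9x^2 - 4x - 5
Substitute x = 2:
f'(2) = 9 * 2^2 - 4 * 2 - 5
= 36 - 8 - 5
= 23

23


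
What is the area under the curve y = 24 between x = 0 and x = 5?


The area under a constant function y = 24 is a rectangle.
Width = 5 - 0 = 5
Height = 24
Area = width * height
= 5 * 24
= 120

120


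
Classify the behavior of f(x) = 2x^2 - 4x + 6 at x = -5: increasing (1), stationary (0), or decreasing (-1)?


Compute f'(x) to determine behavior:
f'(x) = 4x - 4
f'(-5) = 4 * (-5) - 4
= -20 - 4
= -24
Since f'(-5) < 0, the function is decreasing (-1)

-1


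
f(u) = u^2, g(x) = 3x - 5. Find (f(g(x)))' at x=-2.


Using the chain rule: (f(g(x)))' = f'(g(x)) * g'(x)
First, find g(-2):
g(-2) = 3 * (-2) - 5 = -11
Next, f'(u) = 2u
And g'(x) = 3
So f'(g(-2)) * g'(-2)
= 2 * (-11) * 3
= -66

-66


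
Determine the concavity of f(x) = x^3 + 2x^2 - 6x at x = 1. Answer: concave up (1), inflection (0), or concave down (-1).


Concavity is determined by the sign of f''(x).
f(x) = x^3 + 2x^2 - 6x
f'(x) = 3x^2 + 4x - 6
f''(x) = 6x + 4
f''(1) = 6 * 1 + 4
= 6 + 4
= 10
Since f''(1) > 0, the function is concave up (1)

1


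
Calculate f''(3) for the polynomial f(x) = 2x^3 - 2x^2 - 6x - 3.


First derivative:
f'(x) = 6x^2 - 4x - 6
Second derivative:
f''(x) = 12x - 4
Substitute x = 3:
f''(3) = 12 * 3 - 4
= 36 - 4
= 32

32


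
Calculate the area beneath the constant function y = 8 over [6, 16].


The area under a constant function y = 8 is a rectangle.
Width = 16 - 6 = 10
Height = 8
Area = width * height
= 10 * 8
= 80

80


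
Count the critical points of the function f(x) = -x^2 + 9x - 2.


Find where f'(x) = 0:
f'(x) = -2x + 9
Set f'(x) = 0:
-2x + 9 = 0
x = -9 / (-2) = 9/2
This is a linear equation in x, so there is exactly one solution.
Number of critical points: 1

1


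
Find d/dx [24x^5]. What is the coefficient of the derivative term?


We apply the power rule: d/dx [ax^n] = a*n * x^(n-1)
d/dx [24x^5]
= 24 * 5 * x^(5-1)
= 120x^4
The coefficient is 120

120


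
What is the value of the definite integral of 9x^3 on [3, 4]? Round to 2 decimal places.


Find the antiderivative of 9x^3:
F(x) = 9/4 * x^4
Apply the Fundamental Theorem of Calculus:
F(4) - F(3)
= 9/4 * 4^4 - 9/4 * 3^4
= 9/4 * (256 - 81)
= 9/4 * 175
= 1575/4 = 393.75

393.75


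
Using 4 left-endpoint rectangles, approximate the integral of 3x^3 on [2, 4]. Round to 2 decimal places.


Left Riemann sum uses left endpoints of each subinterval.
Interval: [2, 4], n = 4
dx = (4 - 2) / 4 = 1/2
Left endpoints: [2, 5/2, 3, 7/2]
f values: [24, 375/8, 81, 1029/8]
Sum = dx * (sum of f values)
= 1/2 * 561/2
= 561/4 = 140.25

140.25


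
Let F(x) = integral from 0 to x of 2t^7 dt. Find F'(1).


By the Fundamental Theorem of Calculus (Part 1):
If F(x) = integral from 0 to x of f(t) dt, then F'(x) = f(x)
Here f(t) = 2t^7
So F'(x) = 2x^7
Evaluate at x = 1:
F'(1) = 2 * 1^7
= 2 * 1
= 2

2


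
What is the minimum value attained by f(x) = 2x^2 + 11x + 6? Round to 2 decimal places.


For a quadratic f(x) = ax^2 + bx + c with a > 0, the minimum is at the vertex.
Vertex x-coordinate: x = -b/(2a)
x = -(11) / (2 * 2)
x = -11/4
Substitute back to find the minimum value:
f(-11/4) = 2 * (-11/4)^2 + 11 * (-11/4) + 6
= 121/8 - 121/4 + 6
= -73/8 ≈ -9.13

-9.13


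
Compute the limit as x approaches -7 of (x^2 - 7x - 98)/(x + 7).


Direct substitution gives 0/0, so we factor the numerator.
Factor: (x^2 - 7x - 98) = (x + 7)(x - 14)
Cancel the common factor (x + 7):
(x^2 - 7x - 98)/(x + 7) = (x - 14)
Now substitute x = -7:
= (-7) - (14) = -21

-21


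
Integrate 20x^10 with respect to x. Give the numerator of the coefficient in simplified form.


Apply the power rule for integration:
integral of ax^n dx = a/(n+1) * x^(n+1) + C
integral of 20x^10 dx
= 20/11 * x^11 + C
The coefficient in lowest terms is 20/11, and its numerator is 20

20


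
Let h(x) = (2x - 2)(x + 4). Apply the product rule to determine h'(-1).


Let u(x) = 2x - 2 and v(x) = x + 4
u'(x) = 2
v'(x) = 1
Product rule: h'(x) = u'(x)*v(x) + u(x)*v'(x)
= 2 * (x + 4) + (2x - 2) * 1
At x = -1:
u(-1) = 2 * (-1) - 2 = -4
v(-1) = 1 * (-1) + 4 = 3
h'(-1) = 2 * 3 + (-4) * 1
= 6 - 4
= 2

2


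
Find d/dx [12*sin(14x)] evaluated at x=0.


Apply the chain rule to differentiate 12*sin(14x):
d/dx [12*sin(14x)]
= 12 * cos(14x) * d/dx(14x)
= 12 * 14 * cos(14x)
= 168 * cos(14x)
Evaluate at x = 0:
= 168 * cos(0)
= 168 * 1
= 168

168


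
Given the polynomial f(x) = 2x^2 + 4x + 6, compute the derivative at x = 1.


Differentiate term by term using power and sum rules:
f(x) = 2x^2 + 4x + 6
f'(x) = 4x + 4
Substitute x = 1:
f'(1) = 4 * 1 + 4
= 4 + 4
= 8

8


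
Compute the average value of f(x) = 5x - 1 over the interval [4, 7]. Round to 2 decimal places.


Average value = 1/(b-a) * integral from a to b of f(x) dx
First compute the integral of 5x - 1:
F(x) = (5/2)x^2 - x
F(7) = 5/2 * 49 - 1 * 7 = 231/2
F(4) = 5/2 * 16 - 1 * 4 = 36
Integral = 231/2 - 36 = 159/2
Average = (159/2) / (7 - 4) = (159/2) / 3
= 53/2 = 26.50

26.50


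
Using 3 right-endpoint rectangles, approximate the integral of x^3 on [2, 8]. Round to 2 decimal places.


Right Riemann sum uses right endpoints of each subinterval.
Interval: [2, 8], n = 3
dx = (8 - 2) / 3 = 2
Right endpoints: [4, 6, 8]
f values: [64, 216, 512]
Sum = dx * (sum of f values)
= 2 * 792
= 1584 = 1584.00

1584.00


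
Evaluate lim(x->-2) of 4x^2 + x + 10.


Since polynomials are continuous, we use direct substitution.
lim(x->-2) of 4x^2 + x + 10
= 4 * (-2)^2 + 1 * (-2) + 10
= 16 - 2 + 10
= 24

24


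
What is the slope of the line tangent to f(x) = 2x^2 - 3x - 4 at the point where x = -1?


The slope of the tangent line equals f'(x) at the point.
f(x) = 2x^2 - 3x - 4
f'(x) = 4x - 3
At x = -1:
f'(-1) = 4 * (-1) - 3
= -4 - 3
= -7

-7


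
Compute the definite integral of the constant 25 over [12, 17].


The integral of a constant k over [a, b] equals k * (b - a).
integral from 12 to 17 of 25 dx
= 25 * (17 - 12)
= 25 * 5
= 125

125


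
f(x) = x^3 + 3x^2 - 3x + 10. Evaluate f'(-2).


Differentiate f(x) = x^3 + 3x^2 - 3x + 10 term by term:
f'(x) = 3x^2 + 6x - 3
Substitute x = -2:
f'(-2) = 3 * (-2)^2 + 6 * (-2) - 3
= 12 - 12 - 3
= -3

-3


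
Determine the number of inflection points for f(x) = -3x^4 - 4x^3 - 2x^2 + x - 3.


Inflection points occur where f''(x) = 0 and concavity changes.
f(x) = -3x^4 - 4x^3 - 2x^2 + x - 3
f'(x) = -12x^3 - 12x^2 - 4x + 1
f''(x) = -36x^2 - 24x - 4
This is a quadratic in x. Use the discriminant to count real roots.
Discriminant = (-24)^2 - 4 * (-36) * (-4)
= 576 - 576
= 0
Since discriminant = 0, f''(x) = 0 has a single repeated root.
At a repeated root the quadratic f''(x) touches zero but does not change sign, so concavity does not change.
Number of inflection points: 0

0


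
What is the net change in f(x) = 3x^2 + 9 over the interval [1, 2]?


Net change = f(b) - f(a)
f(x) = 3x^2 + 9
Compute f(2):
f(2) = 3 * 2^2 + 0 * 2 + 9
= 12 + 0 + 9
= 21
Compute f(1):
f(1) = 3 * 1^2 + 0 * 1 + 9
= 3 + 0 + 9
= 12
Net change = 21 - 12 = 9

9


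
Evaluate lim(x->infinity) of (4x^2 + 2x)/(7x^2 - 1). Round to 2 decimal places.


For limits at infinity with equal-degree polynomials,
we compare leading coefficients.
Numerator leading term: 4x^2
Denominator leading term: 7x^2
Divide both by x^2:
lim = (4 + 2/x) / (7 - 1/x^2)
As x -> infinity, the 1/x and 1/x^2 terms vanish:
= 4/7 ≈ 0.57

0.57


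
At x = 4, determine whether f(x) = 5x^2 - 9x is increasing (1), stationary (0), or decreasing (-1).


Compute f'(x) to determine behavior:
f'(x) = 10x - 9
f'(4) = 10 * 4 - 9
= 40 - 9
= 31
Since f'(4) > 0, the function is increasing (1)

1


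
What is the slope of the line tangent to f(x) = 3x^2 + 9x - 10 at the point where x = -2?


The slope of the tangent line equals f'(x) at the point.
f(x) = 3x^2 + 9x - 10
f'(x) = 6x + 9
At x = -2:
f'(-2) = 6 * (-2) + 9
= -12 + 9
= -3

-3


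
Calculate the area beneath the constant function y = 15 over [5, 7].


The area under a constant function y = 15 is a rectangle.
Width = 7 - 5 = 2
Height = 15
Area = width * height
= 2 * 15
= 30

30


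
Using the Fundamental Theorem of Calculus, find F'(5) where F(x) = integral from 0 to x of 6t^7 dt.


By the Fundamental Theorem of Calculus (Part 1):
If F(x) = integral from 0 to x of f(t) dt, then F'(x) = f(x)
Here f(t) = 6t^7
So F'(x) = 6x^7
Evaluate at x = 5:
F'(5) = 6 * 5^7
= 6 * 78125
= 468750

468750


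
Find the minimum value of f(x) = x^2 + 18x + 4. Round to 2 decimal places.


For a quadratic f(x) = ax^2 + bx + c with a > 0, the minimum is at the vertex.
Vertex x-coordinate: x = -b/(2a)
x = -(18) / (2 * 1)
x = -18/2 = -9
Substitute back to find the minimum value:
f(-9) = 1 * (-9)^2 + 18 * (-9) + 4
= 81 - 162 + 4
= -77 = -77.00

-77.00


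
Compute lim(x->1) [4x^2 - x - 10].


Since polynomials are continuous, we use direct substitution.
lim(x->1) of 4x^2 - x - 10
= 4 * 1^2 - 1 * 1 - 10
= 4 - 1 - 10
= -7

-7


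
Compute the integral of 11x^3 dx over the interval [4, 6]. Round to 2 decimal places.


Find the antiderivative of 11x^3:
F(x) = 11/4 * x^4
Apply the Fundamental Theorem of Calculus:
F(6) - F(4)
= 11/4 * 6^4 - 11/4 * 4^4
= 11/4 * (1296 - 256)
= 11/4 * 1040
= 2860 = 2860.00

2860.00


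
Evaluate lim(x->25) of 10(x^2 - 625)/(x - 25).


Direct substitution gives 0/0, so we factor the numerator.
Factor: 10(x^2 - 625) = 10 * (x - 25)(x + 25)
Cancel the common factor (x - 25):
10(x^2 - 625)/(x - 25) = 10 * (x + 25)
Now substitute x = 25:
= 10 * (25 + 25) = 500

500


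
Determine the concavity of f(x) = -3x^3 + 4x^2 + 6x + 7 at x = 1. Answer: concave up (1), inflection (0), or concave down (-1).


Concavity is determined by the sign of f''(x).
f(x) = -3x^3 + 4x^2 + 6x + 7
f'(x) = -9x^2 + 8x + 6
f''(x) = -18x + 8
f''(1) = -18 * 1 + 8
= -18 + 8
= -10
Since f''(1) < 0, the function is concave down (-1)

-1


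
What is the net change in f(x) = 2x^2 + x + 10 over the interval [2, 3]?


Net change = f(b) - f(a)
f(x) = 2x^2 + x + 10
Compute f(3):
f(3) = 2 * 3^2 + 1 * 3 + 10
= 18 + 3 + 10
= 31
Compute f(2):
f(2) = 2 * 2^2 + 1 * 2 + 10
= 8 + 2 + 10
= 20
Net change = 31 - 20 = 11

11


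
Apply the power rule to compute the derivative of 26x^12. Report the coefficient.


We apply the power rule: d/dx [ax^n] = a*n * x^(n-1)
d/dx [26x^12]
= 26 * 12 * x^(12-1)
= 312x^11
The coefficient is 312

312


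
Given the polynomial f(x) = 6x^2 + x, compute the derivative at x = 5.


Differentiate term by term using power and sum rules:
f(x) = 6x^2 + x
f'(x) = 12x + 1
Substitute x = 5:
f'(5) = 12 * 5 + 1
= 60 + 1
= 61

61


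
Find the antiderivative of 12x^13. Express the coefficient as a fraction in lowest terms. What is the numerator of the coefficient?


Apply the power rule for integration:
integral of ax^n dx = a/(n+1) * x^(n+1) + C
integral of 12x^13 dx
= 12/14 * x^14 + C
= 6/7 * x^14 + C
The coefficient in lowest terms is 6/7, and its numerator is 6

6


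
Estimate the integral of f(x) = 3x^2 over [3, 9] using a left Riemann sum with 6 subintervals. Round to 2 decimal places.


Left Riemann sum uses left endpoints of each subinterval.
Interval: [3, 9], n = 6
dx = (9 - 3) / 6 = 1
Left endpoints: [3, 4, 5, 6, 7, 8]
f values: [27, 48, 75, 108, 147, 192]
Sum = dx * (sum of f values)
= 1 * 597
= 597 = 597.00

597.00


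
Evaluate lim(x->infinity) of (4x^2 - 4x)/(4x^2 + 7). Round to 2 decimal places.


For limits at infinity with equal-degree polynomials,
we compare leading coefficients.
Numerator leading term: 4x^2
Denominator leading term: 4x^2
Divide both by x^2:
lim = (4 - 4/x) / (4 + 7/x^2)
As x -> infinity, the 1/x and 1/x^2 terms vanish:
= 4/4 = 1 = 1.00

1.00


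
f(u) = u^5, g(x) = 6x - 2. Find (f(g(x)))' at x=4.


Using the chain rule: (f(g(x)))' = f'(g(x)) * g'(x)
First, find g(4):
g(4) = 6 * 4 - 2 = 22
Next, f'(u) = 5u^4
And g'(x) = 6
So f'(g(4)) * g'(4)
= 5 * 22^4 * 6
= 5 * 234256 * 6
= 7027680

7027680


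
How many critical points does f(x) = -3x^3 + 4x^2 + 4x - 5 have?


Find where f'(x) = 0:
f(x) = -3x^3 + 4x^2 + 4x - 5
f'(x) = -9x^2 + 8x + 4
This is a quadratic in x. Use the discriminant to count real roots.
Discriminant = (8)^2 - 4 * (-9) * 4
= 64 - (-144)
= 208
Since discriminant > 0, f'(x) = 0 has 2 real solutions.
Number of critical points: 2

2


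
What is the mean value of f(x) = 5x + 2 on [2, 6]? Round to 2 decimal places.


Average value = 1/(b-a) * integral from a to b of f(x) dx
First compute the integral of 5x + 2:
F(x) = (5/2)x^2 + 2x
F(6) = 5/2 * 36 + 2 * 6 = 102
F(2) = 5/2 * 4 + 2 * 2 = 14
Integral = 102 - 14 = 88
Average = 88 / (6 - 2) = 88 / 4
= 22 = 22.00

22.00


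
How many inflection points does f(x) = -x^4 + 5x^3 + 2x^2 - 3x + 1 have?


Inflection points occur where f''(x) = 0 and concavity changes.
f(x) = -x^4 + 5x^3 + 2x^2 - 3x + 1
f'(x) = -4x^3 + 15x^2 + 4x - 3
f''(x) = -12x^2 + 30x + 4
This is a quadratic in x. Use the discriminant to count real roots.
Discriminant = (30)^2 - 4 * (-12) * 4
= 900 - (-192)
= 1092
Since discriminant > 0, f''(x) = 0 has 2 distinct real solutions.
A quadratic with two distinct real roots changes sign at each root, so concavity changes at both.
Number of inflection points: 2

2


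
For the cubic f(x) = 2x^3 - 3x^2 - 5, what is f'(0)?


Differentiate f(x) = 2x^3 - 3x^2 - 5 term by term:
f'(x) = 6x^2 - 6x
Substitute x = 0:
f'(0) = 6 * 0^2 - 6 * 0 + 0
= 0 + 0 + 0
= 0

0


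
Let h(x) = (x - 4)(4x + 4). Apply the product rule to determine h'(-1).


Let u(x) = x - 4 and v(x) = 4x + 4
u'(x) = 1
v'(x) = 4
Product rule: h'(x) = u'(x)*v(x) + u(x)*v'(x)
= 1 * (4x + 4) + (x - 4) * 4
At x = -1:
u(-1) = 1 * (-1) - 4 = -5
v(-1) = 4 * (-1) + 4 = 0
h'(-1) = 1 * 0 + (-5) * 4
= 0 - 20
= -20

-20


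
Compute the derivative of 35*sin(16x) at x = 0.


Apply the chain rule to differentiate 35*sin(16x):
d/dx [35*sin(16x)]
= 35 * cos(16x) * d/dx(16x)
= 35 * 16 * cos(16x)
= 560 * cos(16x)
Evaluate at x = 0:
= 560 * cos(0)
= 560 * 1
= 560

560


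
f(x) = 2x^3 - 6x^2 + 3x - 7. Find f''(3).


First derivative:
f'(x) = 6x^2 - 12x + 3
Second derivative:
f''(x) = 12x - 12
Substitute x = 3:
f''(3) = 12 * 3 - 12
= 36 - 12
= 24

24


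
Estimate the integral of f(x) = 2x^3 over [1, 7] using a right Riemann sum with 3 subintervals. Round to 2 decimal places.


Right Riemann sum uses right endpoints of each subinterval.
Interval: [1, 7], n = 3
dx = (7 - 1) / 3 = 2
Right endpoints: [3, 5, 7]
f values: [54, 250, 686]
Sum = dx * (sum of f values)
= 2 * 990
= 1980 = 1980.00

1980.00


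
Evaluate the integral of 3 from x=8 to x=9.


The integral of a constant k over [a, b] equals k * (b - a).
integral from 8 to 9 of 3 dx
= 3 * (9 - 8)
= 3 * 1
= 3

3


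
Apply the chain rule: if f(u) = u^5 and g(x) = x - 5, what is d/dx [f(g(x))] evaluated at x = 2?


Using the chain rule: (f(g(x)))' = f'(g(x)) * g'(x)
First, find g(2):
g(2) = 1 * 2 - 5 = -3
Next, f'(u) = 5u^4
And g'(x) = 1
So f'(g(2)) * g'(2)
= 5 * (-3)^4 * 1
= 5 * 81 * 1
= 405

405


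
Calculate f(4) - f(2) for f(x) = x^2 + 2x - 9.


Net change = f(b) - f(a)
f(x) = x^2 + 2x - 9
Compute f(4):
f(4) = 1 * 4^2 + 2 * 4 - 9
= 16 + 8 - 9
= 15
Compute f(2):
f(2) = 1 * 2^2 + 2 * 2 - 9
= 4 + 4 - 9
= -1
Net change = 15 - (-1) = 16

16


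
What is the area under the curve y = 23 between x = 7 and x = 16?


The area under a constant function y = 23 is a rectangle.
Width = 16 - 7 = 9
Height = 23
Area = width * height
= 9 * 23
= 207

207


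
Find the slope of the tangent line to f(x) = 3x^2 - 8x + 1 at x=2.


The slope of the tangent line equals f'(x) at the point.
f(x) = 3x^2 - 8x + 1
f'(x) = 6x - 8
At x = 2:
f'(2) = 6 * 2 - 8
= 12 - 8
= 4

4


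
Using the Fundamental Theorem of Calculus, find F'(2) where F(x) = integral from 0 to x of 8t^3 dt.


By the Fundamental Theorem of Calculus (Part 1):
If F(x) = integral from 0 to x of f(t) dt, then F'(x) = f(x)
Here f(t) = 8t^3
So F'(x) = 8x^3
Evaluate at x = 2:
F'(2) = 8 * 2^3
= 8 * 8
= 64

64


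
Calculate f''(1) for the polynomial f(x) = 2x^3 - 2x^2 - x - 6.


First derivative:
f'(x) = 6x^2 - 4x - 1
Second derivative:
f''(x) = 12x - 4
Substitute x = 1:
f''(1) = 12 * 1 - 4
= 12 - 4
= 8

8


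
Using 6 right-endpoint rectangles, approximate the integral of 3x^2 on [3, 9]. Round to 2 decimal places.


Right Riemann sum uses right endpoints of each subinterval.
Interval: [3, 9], n = 6
dx = (9 - 3) / 6 = 1
Right endpoints: [4, 5, 6, 7, 8, 9]
f values: [48, 75, 108, 147, 192, 243]
Sum = dx * (sum of f values)
= 1 * 813
= 813 = 813.00

813.00


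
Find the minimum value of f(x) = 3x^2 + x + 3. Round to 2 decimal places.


For a quadratic f(x) = ax^2 + bx + c with a > 0, the minimum is at the vertex.
Vertex x-coordinate: x = -b/(2a)
x = -(1) / (2 * 3)
x = -1/6
Substitute back to find the minimum value:
f(-1/6) = 3 * (-1/6)^2 + 1 * (-1/6) + 3
= 1/12 - 1/6 + 3
= 35/12 ≈ 2.92

2.92


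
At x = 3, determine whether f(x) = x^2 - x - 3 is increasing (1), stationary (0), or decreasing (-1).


Compute f'(x) to determine behavior:
f'(x) = 2x - 1
f'(3) = 2 * 3 - 1
= 6 - 1
= 5
Since f'(3) > 0, the function is increasing (1)

1


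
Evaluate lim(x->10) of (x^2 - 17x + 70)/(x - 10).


Direct substitution gives 0/0, so we factor the numerator.
Factor: (x^2 - 17x + 70) = (x - 10)(x - 7)
Cancel the common factor (x - 10):
(x^2 - 17x + 70)/(x - 10) = (x - 7)
Now substitute x = 10:
= (10) - (7) = 3

3


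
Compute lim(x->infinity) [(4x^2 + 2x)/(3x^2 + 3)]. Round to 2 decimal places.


For limits at infinity with equal-degree polynomials,
we compare leading coefficients.
Numerator leading term: 4x^2
Denominator leading term: 3x^2
Divide both by x^2:
lim = (4 + 2/x) / (3 + 3/x^2)
As x -> infinity, the 1/x and 1/x^2 terms vanish:
= 4/3 ≈ 1.33

1.33


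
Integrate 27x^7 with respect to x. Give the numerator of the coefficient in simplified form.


Apply the power rule for integration:
integral of ax^n dx = a/(n+1) * x^(n+1) + C
integral of 27x^7 dx
= 27/8 * x^8 + C
The coefficient in lowest terms is 27/8, and its numerator is 27

27


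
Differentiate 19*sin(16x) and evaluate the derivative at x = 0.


Apply the chain rule to differentiate 19*sin(16x):
d/dx [19*sin(16x)]
= 19 * cos(16x) * d/dx(16x)
= 19 * 16 * cos(16x)
= 304 * cos(16x)
Evaluate at x = 0:
= 304 * cos(0)
= 304 * 1
= 304

304


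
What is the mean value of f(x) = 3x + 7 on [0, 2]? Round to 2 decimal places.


Average value = 1/(b-a) * integral from a to b of f(x) dx
First compute the integral of 3x + 7:
F(x) = (3/2)x^2 + 7x
F(2) = 3/2 * 4 + 7 * 2 = 20
F(0) = 3/2 * 0 + 7 * 0 = 0
Integral = 20 - 0 = 20
Average = 20 / (2 - 0) = 20 / 2
= 10 = 10.00

10.00


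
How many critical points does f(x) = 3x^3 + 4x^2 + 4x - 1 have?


Find where f'(x) = 0:
f(x) = 3x^3 + 4x^2 + 4x - 1
f'(x) = 9x^2 + 8x + 4
This is a quadratic in x. Use the discriminant to count real roots.
Discriminant = (8)^2 - 4 * 9 * 4
= 64 - 144
= -80
Since discriminant < 0, f'(x) = 0 has no real solutions.
Number of critical points: 0

0


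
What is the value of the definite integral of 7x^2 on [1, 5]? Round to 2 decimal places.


Find the antiderivative of 7x^2:
F(x) = 7/3 * x^3
Apply the Fundamental Theorem of Calculus:
F(5) - F(1)
= 7/3 * 5^3 - 7/3 * 1^3
= 7/3 * (125 - 1)
= 7/3 * 124
= 868/3 ≈ 289.33

289.33


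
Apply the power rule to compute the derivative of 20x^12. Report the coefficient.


We apply the power rule: d/dx [ax^n] = a*n * x^(n-1)
d/dx [20x^12]
= 20 * 12 * x^(12-1)
= 240x^11
The coefficient is 240

240


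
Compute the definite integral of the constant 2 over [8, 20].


The integral of a constant k over [a, b] equals k * (b - a).
integral from 8 to 20 of 2 dx
= 2 * (20 - 8)
= 2 * 12
= 24

24


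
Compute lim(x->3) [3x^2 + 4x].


Since polynomials are continuous, we use direct substitution.
lim(x->3) of 3x^2 + 4x
= 3 * 3^2 + 4 * 3 + 0
= 27 + 12 + 0
= 39

39


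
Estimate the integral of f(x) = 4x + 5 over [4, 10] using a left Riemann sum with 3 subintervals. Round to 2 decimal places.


Left Riemann sum uses left endpoints of each subinterval.
Interval: [4, 10], n = 3
dx = (10 - 4) / 3 = 2
Left endpoints: [4, 6, 8]
f values: [21, 29, 37]
Sum = dx * (sum of f values)
= 2 * 87
= 174 = 174.00

174.00


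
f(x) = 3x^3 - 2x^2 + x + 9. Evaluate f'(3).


Differentiate f(x) = 3x^3 - 2x^2 + x + 9 term by term:
f'(x) = 9x^2 - 4x + 1
Substitute x = 3:
f'(3) = 9 * 3^2 - 4 * 3 + 1
= 81 - 12 + 1
= 70

70


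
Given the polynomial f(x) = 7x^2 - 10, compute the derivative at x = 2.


Differentiate term by term using power and sum rules:
f(x) = 7x^2 - 10
f'(x) = 14x
Substitute x = 2:
f'(2) = 14 * 2 + 0
= 28 + 0
= 28

28


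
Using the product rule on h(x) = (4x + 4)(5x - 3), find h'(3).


Let u(x) = 4x + 4 and v(x) = 5x - 3
u'(x) = 4
v'(x) = 5
Product rule: h'(x) = u'(x)*v(x) + u(x)*v'(x)
= 4 * (5x - 3) + (4x + 4) * 5
At x = 3:
u(3) = 4 * 3 + 4 = 16
v(3) = 5 * 3 - 3 = 12
h'(3) = 4 * 12 + 16 * 5
= 48 + 80
= 128

128


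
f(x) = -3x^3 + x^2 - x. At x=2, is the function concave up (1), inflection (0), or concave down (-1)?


Concavity is determined by the sign of f''(x).
f(x) = -3x^3 + x^2 - x
f'(x) = -9x^2 + 2x - 1
f''(x) = -18x + 2
f''(2) = -18 * 2 + 2
= -36 + 2
= -34
Since f''(2) < 0, the function is concave down (-1)

-1


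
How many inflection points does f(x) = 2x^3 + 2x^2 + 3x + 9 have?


Inflection points occur where f''(x) = 0 and concavity changes.
f(x) = 2x^3 + 2x^2 + 3x + 9
f'(x) = 6x^2 + 4x + 3
f''(x) = 12x + 4
Set f''(x) = 0:
12x + 4 = 0
x = -4 / 12 = -1/3
Since f''(x) is linear (degree 1), it changes sign at this point.
Therefore there is exactly 1 inflection point.

1


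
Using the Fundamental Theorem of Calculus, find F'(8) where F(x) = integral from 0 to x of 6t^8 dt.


By the Fundamental Theorem of Calculus (Part 1):
If F(x) = integral from 0 to x of f(t) dt, then F'(x) = f(x)
Here f(t) = 6t^8
So F'(x) = 6x^8
Evaluate at x = 8:
F'(8) = 6 * 8^8
= 6 * 16777216
= 100663296

100663296


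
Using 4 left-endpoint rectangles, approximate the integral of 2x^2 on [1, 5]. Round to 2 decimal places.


Left Riemann sum uses left endpoints of each subinterval.
Interval: [1, 5], n = 4
dx = (5 - 1) / 4 = 1
Left endpoints: [1, 2, 3, 4]
f values: [2, 8, 18, 32]
Sum = dx * (sum of f values)
= 1 * 60
= 60 = 60.00

60.00


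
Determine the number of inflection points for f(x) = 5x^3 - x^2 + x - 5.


Inflection points occur where f''(x) = 0 and concavity changes.
f(x) = 5x^3 - x^2 + x - 5
f'(x) = 15x^2 - 2x + 1
f''(x) = 30x - 2
Set f''(x) = 0:
30x - 2 = 0
x = 2 / 30 = 1/15
Since f''(x) is linear (degree 1), it changes sign at this point.
Therefore there is exactly 1 inflection point.

1


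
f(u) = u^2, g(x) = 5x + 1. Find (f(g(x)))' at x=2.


Using the chain rule: (f(g(x)))' = f'(g(x)) * g'(x)
First, find g(2):
g(2) = 5 * 2 + 1 = 11
Next, f'(u) = 2u
And g'(x) = 5
So f'(g(2)) * g'(2)
= 2 * 11 * 5
= 110

110


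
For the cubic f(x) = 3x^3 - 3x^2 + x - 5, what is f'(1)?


Differentiate f(x) = 3x^3 - 3x^2 + x - 5 term by term:
f'(x) = 9x^2 - 6x + 1
Substitute x = 1:
f'(1) = 9 * 1^2 - 6 * 1 + 1
= 9 - 6 + 1
= 4

4


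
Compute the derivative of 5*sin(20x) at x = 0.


Apply the chain rule to differentiate 5*sin(20x):
d/dx [5*sin(20x)]
= 5 * cos(20x) * d/dx(20x)
= 5 * 20 * cos(20x)
= 100 * cos(20x)
Evaluate at x = 0:
= 100 * cos(0)
= 100 * 1
= 100

100


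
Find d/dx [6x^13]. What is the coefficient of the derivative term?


We apply the power rule: d/dx [ax^n] = a*n * x^(n-1)
d/dx [6x^13]
= 6 * 13 * x^(13-1)
= 78x^12
The coefficient is 78

78


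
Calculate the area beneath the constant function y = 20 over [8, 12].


The area under a constant function y = 20 is a rectangle.
Width = 12 - 8 = 4
Height = 20
Area = width * height
= 4 * 20
= 80

80


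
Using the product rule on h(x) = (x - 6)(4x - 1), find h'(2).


Let u(x) = x - 6 and v(x) = 4x - 1
u'(x) = 1
v'(x) = 4
Product rule: h'(x) = u'(x)*v(x) + u(x)*v'(x)
= 1 * (4x - 1) + (x - 6) * 4
At x = 2:
u(2) = 1 * 2 - 6 = -4
v(2) = 4 * 2 - 1 = 7
h'(2) = 1 * 7 + (-4) * 4
= 7 - 16
= -9

-9


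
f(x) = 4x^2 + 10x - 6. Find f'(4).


Differentiate term by term using power and sum rules:
f(x) = 4x^2 + 10x - 6
f'(x) = 8x + 10
Substitute x = 4:
f'(4) = 8 * 4 + 10
= 32 + 10
= 42

42


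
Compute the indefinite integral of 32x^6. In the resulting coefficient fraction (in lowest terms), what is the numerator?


Apply the power rule for integration:
integral of ax^n dx = a/(n+1) * x^(n+1) + C
integral of 32x^6 dx
= 32/7 * x^7 + C
The coefficient in lowest terms is 32/7, and its numerator is 32

32


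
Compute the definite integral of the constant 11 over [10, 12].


The integral of a constant k over [a, b] equals k * (b - a).
integral from 10 to 12 of 11 dx
= 11 * (12 - 10)
= 11 * 2
= 22

22


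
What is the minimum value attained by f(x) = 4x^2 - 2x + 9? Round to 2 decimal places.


For a quadratic f(x) = ax^2 + bx + c with a > 0, the minimum is at the vertex.
Vertex x-coordinate: x = -b/(2a)
x = -(-2) / (2 * 4)
x = 2/8 = 1/4
Substitute back to find the minimum value:
f(1/4) = 4 * (1/4)^2 - 2 * (1/4) + 9
= 1/4 - 1/2 + 9
= 35/4 = 8.75

8.75


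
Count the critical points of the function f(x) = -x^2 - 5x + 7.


Find where f'(x) = 0:
f'(x) = -2x - 5
Set f'(x) = 0:
-2x - 5 = 0
x = 5 / (-2) = -5/2
This is a linear equation in x, so there is exactly one solution.
Number of critical points: 1

1


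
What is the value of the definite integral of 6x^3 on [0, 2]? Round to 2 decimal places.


Find the antiderivative of 6x^3:
F(x) = 6/4 * x^4
Apply the Fundamental Theorem of Calculus:
F(2) - F(0)
= 6/4 * 2^4 - 6/4 * 0^4
= 6/4 * (16 - 0)
= 6/4 * 16
= 24 = 24.00

24.00


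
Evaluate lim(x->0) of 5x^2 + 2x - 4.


Since polynomials are continuous, we use direct substitution.
lim(x->0) of 5x^2 + 2x - 4
= 5 * 0^2 + 2 * 0 - 4
= 0 + 0 - 4
= -4

-4


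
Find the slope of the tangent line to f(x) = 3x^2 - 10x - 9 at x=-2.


The slope of the tangent line equals f'(x) at the point.
f(x) = 3x^2 - 10x - 9
f'(x) = 6x - 10
At x = -2:
f'(-2) = 6 * (-2) - 10
= -12 - 10
= -22

-22


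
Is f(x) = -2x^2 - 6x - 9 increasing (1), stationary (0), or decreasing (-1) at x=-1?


Compute f'(x) to determine behavior:
f'(x) = -4x - 6
f'(-1) = -4 * (-1) - 6
= 4 - 6
= -2
Since f'(-1) < 0, the function is decreasing (-1)

-1


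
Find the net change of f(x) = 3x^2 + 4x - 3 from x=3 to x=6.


Net change = f(b) - f(a)
f(x) = 3x^2 + 4x - 3
Compute f(6):
f(6) = 3 * 6^2 + 4 * 6 - 3
= 108 + 24 - 3
= 129
Compute f(3):
f(3) = 3 * 3^2 + 4 * 3 - 3
= 27 + 12 - 3
= 36
Net change = 129 - 36 = 93

93


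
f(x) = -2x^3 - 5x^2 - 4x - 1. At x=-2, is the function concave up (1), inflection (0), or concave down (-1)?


Concavity is determined by the sign of f''(x).
f(x) = -2x^3 - 5x^2 - 4x - 1
f'(x) = -6x^2 - 10x - 4
f''(x) = -12x - 10
f''(-2) = -12 * (-2) - 10
= 24 - 10
= 14
Since f''(-2) > 0, the function is concave up (1)

1


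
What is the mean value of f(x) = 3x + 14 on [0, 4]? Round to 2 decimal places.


Average value = 1/(b-a) * integral from a to b of f(x) dx
First compute the integral of 3x + 14:
F(x) = (3/2)x^2 + 14x
F(4) = 3/2 * 16 + 14 * 4 = 80
F(0) = 3/2 * 0 + 14 * 0 = 0
Integral = 80 - 0 = 80
Average = 80 / (4 - 0) = 80 / 4
= 20 = 20.00

20.00


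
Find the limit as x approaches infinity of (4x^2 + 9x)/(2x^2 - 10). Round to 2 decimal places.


For limits at infinity with equal-degree polynomials,
we compare leading coefficients.
Numerator leading term: 4x^2
Denominator leading term: 2x^2
Divide both by x^2:
lim = (4 + 9/x) / (2 - 10/x^2)
As x -> infinity, the 1/x and 1/x^2 terms vanish:
= 4/2 = 2 = 2.00

2.00


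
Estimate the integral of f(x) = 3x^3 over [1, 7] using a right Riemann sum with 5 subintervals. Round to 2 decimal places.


Right Riemann sum uses right endpoints of each subinterval.
Interval: [1, 7], n = 5
dx = (7 - 1) / 5 = 6/5
Right endpoints: [11/5, 17/5, 23/5, 29/5, 7]
f values: [3993/125, 14739/125, 36501/125, 73167/125, 1029]
Sum = dx * (sum of f values)
= 6/5 * 10281/5
= 61686/25 = 2467.44

2467.44


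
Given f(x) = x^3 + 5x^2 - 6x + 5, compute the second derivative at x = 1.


First derivative:
f'(x) = 3x^2 + 10x - 6
Second derivative:
f''(x) = 6x + 10
Substitute x = 1:
f''(1) = 6 * 1 + 10
= 6 + 10
= 16

16


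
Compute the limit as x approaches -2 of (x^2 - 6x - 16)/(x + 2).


Direct substitution gives 0/0, so we factor the numerator.
Factor: (x^2 - 6x - 16) = (x + 2)(x - 8)
Cancel the common factor (x + 2):
(x^2 - 6x - 16)/(x + 2) = (x - 8)
Now substitute x = -2:
= (-2) - (8) = -10

-10


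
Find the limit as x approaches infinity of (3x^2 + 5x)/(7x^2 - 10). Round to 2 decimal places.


For limits at infinity with equal-degree polynomials,
we compare leading coefficients.
Numerator leading term: 3x^2
Denominator leading term: 7x^2
Divide both by x^2:
lim = (3 + 5/x) / (7 - 10/x^2)
As x -> infinity, the 1/x and 1/x^2 terms vanish:
= 3/7 ≈ 0.43

0.43


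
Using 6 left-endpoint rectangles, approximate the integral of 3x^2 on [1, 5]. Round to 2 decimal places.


Left Riemann sum uses left endpoints of each subinterval.
Interval: [1, 5], n = 6
dx = (5 - 1) / 6 = 2/3
Left endpoints: [1, 5/3, 7/3, 3, 11/3, 13/3]
f values: [3, 25/3, 49/3, 27, 121/3, 169/3]
Sum = dx * (sum of f values)
= 2/3 * 454/3
= 908/9 ≈ 100.89

100.89


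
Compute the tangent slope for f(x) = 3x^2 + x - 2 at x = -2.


The slope of the tangent line equals f'(x) at the point.
f(x) = 3x^2 + x - 2
f'(x) = 6x + 1
At x = -2:
f'(-2) = 6 * (-2) + 1
= -12 + 1
= -11

-11


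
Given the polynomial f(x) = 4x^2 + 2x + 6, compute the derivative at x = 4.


Differentiate term by term using power and sum rules:
f(x) = 4x^2 + 2x + 6
f'(x) = 8x + 2
Substitute x = 4:
f'(4) = 8 * 4 + 2
= 32 + 2
= 34

34


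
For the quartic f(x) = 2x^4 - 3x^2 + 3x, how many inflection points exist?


Inflection points occur where f''(x) = 0 and concavity changes.
f(x) = 2x^4 - 3x^2 + 3x
f'(x) = 8x^3 - 6x + 3
f''(x) = 24x^2 - 6
This is a quadratic in x. Use the discriminant to count real roots.
Discriminant = (0)^2 - 4 * 24 * (-6)
= 0 - (-576)
= 576
Since discriminant > 0, f''(x) = 0 has 2 distinct real solutions.
A quadratic with two distinct real roots changes sign at each root, so concavity changes at both.
Number of inflection points: 2

2


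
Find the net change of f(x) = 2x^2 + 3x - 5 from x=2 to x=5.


Net change = f(b) - f(a)
f(x) = 2x^2 + 3x - 5
Compute f(5):
f(5) = 2 * 5^2 + 3 * 5 - 5
= 50 + 15 - 5
= 60
Compute f(2):
f(2) = 2 * 2^2 + 3 * 2 - 5
= 8 + 6 - 5
= 9
Net change = 60 - 9 = 51

51


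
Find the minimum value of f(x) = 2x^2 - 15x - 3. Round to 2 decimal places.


For a quadratic f(x) = ax^2 + bx + c with a > 0, the minimum is at the vertex.
Vertex x-coordinate: x = -b/(2a)
x = -(-15) / (2 * 2)
x = 15/4
Substitute back to find the minimum value:
f(15/4) = 2 * (15/4)^2 - 15 * (15/4) - 3
= 225/8 - 225/4 - 3
= -249/8 ≈ -31.13

-31.13


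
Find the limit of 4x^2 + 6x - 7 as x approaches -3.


Since polynomials are continuous, we use direct substitution.
lim(x->-3) of 4x^2 + 6x - 7
= 4 * (-3)^2 + 6 * (-3) - 7
= 36 - 18 - 7
= 11

11


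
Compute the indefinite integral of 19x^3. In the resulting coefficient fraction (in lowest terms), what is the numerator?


Apply the power rule for integration:
integral of ax^n dx = a/(n+1) * x^(n+1) + C
integral of 19x^3 dx
= 19/4 * x^4 + C
The coefficient in lowest terms is 19/4, and its numerator is 19

19


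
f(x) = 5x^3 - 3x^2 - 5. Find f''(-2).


First derivative:
f'(x) = 15x^2 - 6x
Second derivative:
f''(x) = 30x - 6
Substitute x = -2:
f''(-2) = 30 * (-2) - 6
= -60 - 6
= -66

-66


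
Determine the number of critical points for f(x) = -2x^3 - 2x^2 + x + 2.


Find where f'(x) = 0:
f(x) = -2x^3 - 2x^2 + x + 2
f'(x) = -6x^2 - 4x + 1
This is a quadratic in x. Use the discriminant to count real roots.
Discriminant = (-4)^2 - 4 * (-6) * 1
= 16 - (-24)
= 40
Since discriminant > 0, f'(x) = 0 has 2 real solutions.
Number of critical points: 2

2


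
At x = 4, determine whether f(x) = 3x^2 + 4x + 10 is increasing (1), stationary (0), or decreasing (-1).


Compute f'(x) to determine behavior:
f'(x) = 6x + 4
f'(4) = 6 * 4 + 4
= 24 + 4
= 28
Since f'(4) > 0, the function is increasing (1)

1


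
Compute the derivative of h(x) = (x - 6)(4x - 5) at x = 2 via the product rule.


Let u(x) = x - 6 and v(x) = 4x - 5
u'(x) = 1
v'(x) = 4
Product rule: h'(x) = u'(x)*v(x) + u(x)*v'(x)
= 1 * (4x - 5) + (x - 6) * 4
At x = 2:
u(2) = 1 * 2 - 6 = -4
v(2) = 4 * 2 - 5 = 3
h'(2) = 1 * 3 + (-4) * 4
= 3 - 16
= -13

-13


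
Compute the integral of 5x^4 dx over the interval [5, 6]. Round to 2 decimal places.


Find the antiderivative of 5x^4:
F(x) = 5/5 * x^5
Apply the Fundamental Theorem of Calculus:
F(6) - F(5)
= 5/5 * 6^5 - 5/5 * 5^5
= 5/5 * (7776 - 3125)
= 5/5 * 4651
= 4651 = 4651.00

4651.00


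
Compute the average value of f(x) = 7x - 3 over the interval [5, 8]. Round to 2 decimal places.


Average value = 1/(b-a) * integral from a to b of f(x) dx
First compute the integral of 7x - 3:
F(x) = (7/2)x^2 - 3x
F(8) = 7/2 * 64 - 3 * 8 = 200
F(5) = 7/2 * 25 - 3 * 5 = 145/2
Integral = 200 - 145/2 = 255/2
Average = (255/2) / (8 - 5) = (255/2) / 3
= 85/2 = 42.50

42.50


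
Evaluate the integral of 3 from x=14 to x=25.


The integral of a constant k over [a, b] equals k * (b - a).
integral from 14 to 25 of 3 dx
= 3 * (25 - 14)
= 3 * 11
= 33

33


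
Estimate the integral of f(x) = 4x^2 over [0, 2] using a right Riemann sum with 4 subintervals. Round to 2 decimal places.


Right Riemann sum uses right endpoints of each subinterval.
Interval: [0, 2], n = 4
dx = (2 - 0) / 4 = 1/2
Right endpoints: [1/2, 1, 3/2, 2]
f values: [1, 4, 9, 16]
Sum = dx * (sum of f values)
= 1/2 * 30
= 15 = 15.00

15.00


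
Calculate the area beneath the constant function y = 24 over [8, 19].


The area under a constant function y = 24 is a rectangle.
Width = 19 - 8 = 11
Height = 24
Area = width * height
= 11 * 24
= 264

264


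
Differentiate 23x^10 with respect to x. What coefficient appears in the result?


We apply the power rule: d/dx [ax^n] = a*n * x^(n-1)
d/dx [23x^10]
= 23 * 10 * x^(10-1)
= 230x^9
The coefficient is 230

230


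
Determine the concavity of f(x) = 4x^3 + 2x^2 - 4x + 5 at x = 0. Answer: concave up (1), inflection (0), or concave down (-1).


Concavity is determined by the sign of f''(x).
f(x) = 4x^3 + 2x^2 - 4x + 5
f'(x) = 12x^2 + 4x - 4
f''(x) = 24x + 4
f''(0) = 24 * 0 + 4
= 0 + 4
= 4
Since f''(0) > 0, the function is concave up (1)

1


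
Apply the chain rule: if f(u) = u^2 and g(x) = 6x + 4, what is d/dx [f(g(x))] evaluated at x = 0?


Using the chain rule: (f(g(x)))' = f'(g(x)) * g'(x)
First, find g(0):
g(0) = 6 * 0 + 4 = 4
Next, f'(u) = 2u
And g'(x) = 6
So f'(g(0)) * g'(0)
= 2 * 4 * 6
= 48

48


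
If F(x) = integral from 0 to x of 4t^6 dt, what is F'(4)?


By the Fundamental Theorem of Calculus (Part 1):
If F(x) = integral from 0 to x of f(t) dt, then F'(x) = f(x)
Here f(t) = 4t^6
So F'(x) = 4x^6
Evaluate at x = 4:
F'(4) = 4 * 4^6
= 4 * 4096
= 16384

16384
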